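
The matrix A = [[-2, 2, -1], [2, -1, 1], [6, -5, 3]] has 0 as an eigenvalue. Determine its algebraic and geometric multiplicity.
algebraic multiplicity 3, geometric multiplicity 1

The characteristic polynomial is x^3, so the factor x appears with exponent 3: the algebraic multiplicity is 3.

rank(A) = 2, so the eigenspace has dimension 3 - 2 = 1: the geometric multiplicity is 1.

Since 1 < 3, A is not diagonalizable.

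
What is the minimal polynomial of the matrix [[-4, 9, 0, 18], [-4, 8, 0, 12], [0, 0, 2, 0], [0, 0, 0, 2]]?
m_A(x) = (x - 2)^2

The characteristic polynomial factors as (x - 2)^4. The minimal polynomial is ∏(x - λ)^{k_λ} where k_λ is the size of the largest Jordan block at λ.

For λ = 2: rank(A - 2I) = 1, and the largest Jordan block has size 2 (the smallest k with rank((A - 2I)^k) = rank((A - 2I)^(k+1))).

So m_A(x) = (x - 2)^2.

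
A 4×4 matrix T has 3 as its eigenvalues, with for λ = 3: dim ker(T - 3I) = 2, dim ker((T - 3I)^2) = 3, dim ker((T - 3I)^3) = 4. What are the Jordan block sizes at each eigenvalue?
Jordan blocks: (3, 3), (3, 1)

λ = 3: successive nullity increments [2, 1, 1] count blocks of size ≥ k; block sizes are [3, 1].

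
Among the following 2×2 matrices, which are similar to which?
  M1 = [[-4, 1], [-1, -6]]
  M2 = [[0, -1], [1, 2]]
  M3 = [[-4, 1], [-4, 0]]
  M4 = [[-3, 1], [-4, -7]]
3 classes: {M1, M4}, {M2}, {M3}

Characteristic polynomials: χ_{M1} = (x + 5)^2, χ_{M2} = (x - 1)^2, χ_{M3} = (x + 2)^2, χ_{M4} = (x + 5)^2.

{M1, M4}: invariant factors (x + 5)^2.

{M2}: invariant factors (x - 1)^2.

{M3}: invariant factors (x + 2)^2.

Matrices are similar if and only if their invariant-factor lists agree; the partition into similarity classes is {M1, M4}, {M2}, {M3}.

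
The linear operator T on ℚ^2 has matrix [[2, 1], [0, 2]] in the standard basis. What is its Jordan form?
J = [[2, 1], [0, 2]]

The characteristic polynomial is det(xI - A) = (x - 2)^2, so the eigenvalues are 2 (algebraic multiplicity 2).

For λ = 2: rank(A - 2I) = 1, rank((A - 2I)^2) = 0. The eigenspace has dimension 2 - 1 = 1, so there is 1 Jordan block; the rank sequence gives block sizes [2].

Assembling the blocks gives the Jordan form J above.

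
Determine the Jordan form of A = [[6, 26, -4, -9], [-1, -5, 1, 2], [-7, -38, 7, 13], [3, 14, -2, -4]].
The characteristic polynomial is det(xI - A) = (x - 1)^4, so the eigenvalues are 1 (algebraic multiplicity 4).

For λ = 1: rank(A - I) = 2, rank((A - I)^2) = 0. The eigenspace has dimension 4 - 2 = 2, so there are 2 Jordan blocks; the rank sequence gives block sizes [2, 2].

Assembling the blocks gives the Jordan form J above.

J = [[1, 1, 0, 0], [0, 1, 0, 0], [0, 0, 1, 1], [0, 0, 0, 1]]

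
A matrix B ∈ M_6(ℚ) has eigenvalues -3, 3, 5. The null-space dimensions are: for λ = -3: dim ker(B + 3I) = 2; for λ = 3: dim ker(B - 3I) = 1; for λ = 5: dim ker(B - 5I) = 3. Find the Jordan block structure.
Jordan blocks: (-3, 1), (-3, 1), (3, 1), (5, 1), (5, 1), (5, 1)

λ = -3: successive nullity increments [2] count blocks of size ≥ k; block sizes are [1, 1].
λ = 3: successive nullity increments [1] count blocks of size ≥ k; block sizes are [1].
λ = 5: successive nullity increments [3] count blocks of size ≥ k; block sizes are [1, 1, 1].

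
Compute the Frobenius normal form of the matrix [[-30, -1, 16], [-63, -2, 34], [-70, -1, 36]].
The invariant factors of A (the non-unit diagonal entries of the Smith normal form of xI - A over ℚ[x]) are (x - 5)(x^2 + x + 4), each dividing the next. The characteristic polynomial is their product, (x - 5)(x^2 + x + 4).

The rational canonical form is the block-diagonal matrix of companion matrices C(f_i):
R = [[0, 0, 20], [1, 0, 1], [0, 1, 4]].

Note the characteristic polynomial does not split into linear factors over ℚ, so A has no Jordan form over ℚ; the rational canonical form exists over any field.

R = [[0, 0, 20], [1, 0, 1], [0, 1, 4]]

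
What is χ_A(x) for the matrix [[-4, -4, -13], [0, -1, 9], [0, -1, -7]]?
χ_A(x) = (x + 4)^3

xI - A = [[x + 4, 4, 13], [0, x + 1, -9], [0, 1, x + 7]].

Expanding det(xI - A) along the first row:
det(xI - A) = + (x + 4)·det([[x + 1, -9], [1, x + 7]]) - (4)·det([[0, -9], [0, x + 7]]) + (13)·det([[0, x + 1], [0, 1]]).

Evaluating gives χ_A(x) = x^3 + 12x^2 + 48x + 64 = (x + 4)^3.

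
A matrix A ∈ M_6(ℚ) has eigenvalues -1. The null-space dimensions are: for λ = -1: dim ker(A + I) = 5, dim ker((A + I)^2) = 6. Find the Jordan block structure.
Jordan blocks: (-1, 2), (-1, 1), (-1, 1), (-1, 1), (-1, 1)

λ = -1: successive nullity increments [5, 1] count blocks of size ≥ k; block sizes are [2, 1, 1, 1, 1].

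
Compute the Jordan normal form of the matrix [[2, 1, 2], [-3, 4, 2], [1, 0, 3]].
J = [[3, 1, 0], [0, 3, 1], [0, 0, 3]]

The characteristic polynomial is det(xI - A) = (x - 3)^3, so the eigenvalues are 3 (algebraic multiplicity 3).

For λ = 3: rank(A - 3I) = 2, rank((A - 3I)^2) = 1, rank((A - 3I)^3) = 0. The eigenspace has dimension 3 - 2 = 1, so there is 1 Jordan block; the rank sequence gives block sizes [3].

Assembling the blocks gives the Jordan form J above.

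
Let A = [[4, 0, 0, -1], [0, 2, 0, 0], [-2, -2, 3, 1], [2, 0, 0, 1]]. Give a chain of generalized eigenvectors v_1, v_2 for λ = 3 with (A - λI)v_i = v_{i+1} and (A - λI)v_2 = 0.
We seek v_1 ∈ ker((A - 3I)^2) \ ker(A - 3I), then set v_{i+1} = (A - 3I) v_i.

One such chain is v_1 = [[-1, 0, 0, -1]]^T, v_2 = [[0, 0, 1, 0]]^T. Check: (A - 3I) v_2 = [[0, 0, 0, 0]]^T = 0.

v_1 = [[-1, 0, 0, -1]]^T, v_2 = [[0, 0, 1, 0]]^T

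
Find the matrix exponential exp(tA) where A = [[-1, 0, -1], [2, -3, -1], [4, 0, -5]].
e^{tA} = [[(2*t + 1)*e^{-3*t}, 0, -t*e^{-3*t}], [2*t*e^{-3*t}, e^{-3*t}, -t*e^{-3*t}], [4*t*e^{-3*t}, 0, (1 - 2*t)*e^{-3*t}]]

A has Jordan form J = [[-3, 1, 0], [0, -3, 0], [0, 0, -3]] with A = PJP^{-1}, so e^{tA} = P e^{tJ} P^{-1}.

For a Jordan block J_k(λ), e^{tJ_k(λ)} = e^{λt} · (I + tN + t^2 N^2/2! + ... + t^{k-1} N^{k-1}/(k-1)!) where N is the nilpotent superdiagonal part.

Assembling the blocks and conjugating back gives the entries of e^{tA} as shown above.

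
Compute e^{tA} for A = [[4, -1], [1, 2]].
e^{tA} = [[(t + 1)*e^{3*t}, -t*e^{3*t}], [t*e^{3*t}, (1 - t)*e^{3*t}]]

A has Jordan form J = [[3, 1], [0, 3]] with A = PJP^{-1}, so e^{tA} = P e^{tJ} P^{-1}.

For a Jordan block J_k(λ), e^{tJ_k(λ)} = e^{λt} · (I + tN + t^2 N^2/2! + ... + t^{k-1} N^{k-1}/(k-1)!) where N is the nilpotent superdiagonal part.

Assembling the blocks and conjugating back gives the entries of e^{tA} as shown above.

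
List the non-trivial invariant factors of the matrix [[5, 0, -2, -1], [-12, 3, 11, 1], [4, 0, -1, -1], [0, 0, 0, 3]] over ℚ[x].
(x - 3)^3(x - 1)

The Jordan structure of A has elementary divisors (x - 1), (x - 3)^3. Arranging the block sizes at each eigenvalue in decreasing order and taking row products gives the invariant factors.

Invariant factors (smallest first, each dividing the next): (x - 3)^3(x - 1).

Check: the last factor (x - 3)^3(x - 1) is the minimal polynomial, and the product (x - 3)^3(x - 1) is the characteristic polynomial.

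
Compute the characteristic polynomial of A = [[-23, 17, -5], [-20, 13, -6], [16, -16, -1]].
xI - A = [[x + 23, -17, 5], [20, x - 13, 6], [-16, 16, x + 1]].

Expanding det(xI - A) along the first row:
det(xI - A) = + (x + 23)·det([[x - 13, 6], [16, x + 1]]) - (-17)·det([[20, 6], [-16, x + 1]]) + (5)·det([[20, x - 13], [-16, 16]]).

Evaluating gives χ_A(x) = x^3 + 11x^2 + 35x + 25 = (x + 1)(x + 5)^2.

χ_A(x) = (x + 1)(x + 5)^2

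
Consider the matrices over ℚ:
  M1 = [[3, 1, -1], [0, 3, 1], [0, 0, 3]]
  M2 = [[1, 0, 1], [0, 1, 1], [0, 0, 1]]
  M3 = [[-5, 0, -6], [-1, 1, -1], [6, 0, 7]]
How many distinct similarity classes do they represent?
2 classes: {M1}, {M2, M3}

Characteristic polynomials: χ_{M1} = (x - 3)^3, χ_{M2} = (x - 1)^3, χ_{M3} = (x - 1)^3.

{M1}: invariant factors (x - 3)^3.

{M2, M3}: invariant factors x - 1, (x - 1)^2.

Matrices are similar if and only if their invariant-factor lists agree; the partition into similarity classes is {M1}, {M2, M3}.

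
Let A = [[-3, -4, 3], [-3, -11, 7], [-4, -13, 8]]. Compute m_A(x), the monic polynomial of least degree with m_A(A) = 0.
m_A(x) = (x + 2)^3

The characteristic polynomial factors as (x + 2)^3. The minimal polynomial is ∏(x - λ)^{k_λ} where k_λ is the size of the largest Jordan block at λ.

For λ = -2: rank(A + 2I) = 2, and the largest Jordan block has size 3 (the smallest k with rank((A + 2I)^k) = rank((A + 2I)^(k+1))).

So m_A(x) = (x + 2)^3.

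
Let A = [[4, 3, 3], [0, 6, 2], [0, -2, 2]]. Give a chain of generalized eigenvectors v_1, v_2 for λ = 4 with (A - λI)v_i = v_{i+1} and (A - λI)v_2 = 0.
v_1 = [[1, 3, -2]]^T, v_2 = [[3, 2, -2]]^T

We seek v_1 ∈ ker((A - 4I)^2) \ ker(A - 4I), then set v_{i+1} = (A - 4I) v_i.

One such chain is v_1 = [[1, 3, -2]]^T, v_2 = [[3, 2, -2]]^T. Check: (A - 4I) v_2 = [[0, 0, 0]]^T = 0.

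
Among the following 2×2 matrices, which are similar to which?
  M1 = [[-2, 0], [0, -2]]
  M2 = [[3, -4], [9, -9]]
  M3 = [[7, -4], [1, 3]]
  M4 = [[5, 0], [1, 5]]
3 classes: {M1}, {M2}, {M3, M4}

Characteristic polynomials: χ_{M1} = (x + 2)^2, χ_{M2} = (x + 3)^2, χ_{M3} = (x - 5)^2, χ_{M4} = (x - 5)^2.

{M1}: invariant factors x + 2, x + 2.

{M2}: invariant factors (x + 3)^2.

{M3, M4}: invariant factors (x - 5)^2.

Matrices are similar if and only if their invariant-factor lists agree; the partition into similarity classes is {M1}, {M2}, {M3, M4}.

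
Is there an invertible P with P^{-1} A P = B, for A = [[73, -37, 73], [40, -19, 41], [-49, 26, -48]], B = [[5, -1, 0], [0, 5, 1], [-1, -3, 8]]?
No.

trace(A) = 6 but trace(B) = 18. The trace is a similarity invariant, so A and B are not similar.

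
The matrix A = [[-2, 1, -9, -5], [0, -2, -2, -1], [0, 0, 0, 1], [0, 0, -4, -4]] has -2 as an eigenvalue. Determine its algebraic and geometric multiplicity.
The characteristic polynomial is (x + 2)^4, so the factor x + 2 appears with exponent 4: the algebraic multiplicity is 4.

rank(A + 2I) = 2, so the eigenspace has dimension 4 - 2 = 2: the geometric multiplicity is 2.

Since 2 < 4, A is not diagonalizable.

algebraic multiplicity 4, geometric multiplicity 2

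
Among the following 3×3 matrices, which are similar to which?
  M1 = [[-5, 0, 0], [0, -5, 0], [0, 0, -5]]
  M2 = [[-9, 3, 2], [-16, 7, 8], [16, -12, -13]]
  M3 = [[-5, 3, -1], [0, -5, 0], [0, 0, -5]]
2 classes: {M1}, {M2, M3}

Characteristic polynomials: χ_{M1} = (x + 5)^3, χ_{M2} = (x + 5)^3, χ_{M3} = (x + 5)^3.

{M1}: invariant factors x + 5, x + 5, x + 5.

{M2, M3}: invariant factors x + 5, (x + 5)^2.

Matrices are similar if and only if their invariant-factor lists agree; the partition into similarity classes is {M1}, {M2, M3}.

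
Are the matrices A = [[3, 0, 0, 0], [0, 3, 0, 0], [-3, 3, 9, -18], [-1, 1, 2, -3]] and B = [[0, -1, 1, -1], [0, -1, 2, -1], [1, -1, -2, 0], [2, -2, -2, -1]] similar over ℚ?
trace(A) = 12 but trace(B) = -4. The trace is a similarity invariant, so A and B are not similar.

No.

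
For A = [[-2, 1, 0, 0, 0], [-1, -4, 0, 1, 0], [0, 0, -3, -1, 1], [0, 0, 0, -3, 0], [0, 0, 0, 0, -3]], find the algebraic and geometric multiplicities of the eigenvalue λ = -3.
algebraic multiplicity 5, geometric multiplicity 2

The characteristic polynomial is (x + 3)^5, so the factor x + 3 appears with exponent 5: the algebraic multiplicity is 5.

rank(A + 3I) = 3, so the eigenspace has dimension 5 - 3 = 2: the geometric multiplicity is 2.

Since 2 < 5, A is not diagonalizable.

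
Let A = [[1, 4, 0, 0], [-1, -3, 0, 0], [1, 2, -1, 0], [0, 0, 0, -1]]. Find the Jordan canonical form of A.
J = [[-1, 1, 0, 0], [0, -1, 0, 0], [0, 0, -1, 0], [0, 0, 0, -1]]

The characteristic polynomial is det(xI - A) = (x + 1)^4, so the eigenvalues are -1 (algebraic multiplicity 4).

For λ = -1: rank(A + I) = 1, rank((A + I)^2) = 0. The eigenspace has dimension 4 - 1 = 3, so there are 3 Jordan blocks; the rank sequence gives block sizes [2, 1, 1].

Assembling the blocks gives the Jordan form J above.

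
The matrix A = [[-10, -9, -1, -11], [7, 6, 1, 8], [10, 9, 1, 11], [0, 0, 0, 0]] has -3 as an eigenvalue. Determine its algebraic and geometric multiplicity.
The characteristic polynomial is x^3(x + 3), so the factor x + 3 appears with exponent 1: the algebraic multiplicity is 1.

rank(A + 3I) = 3, so the eigenspace has dimension 4 - 3 = 1: the geometric multiplicity is 1.

algebraic multiplicity 1, geometric multiplicity 1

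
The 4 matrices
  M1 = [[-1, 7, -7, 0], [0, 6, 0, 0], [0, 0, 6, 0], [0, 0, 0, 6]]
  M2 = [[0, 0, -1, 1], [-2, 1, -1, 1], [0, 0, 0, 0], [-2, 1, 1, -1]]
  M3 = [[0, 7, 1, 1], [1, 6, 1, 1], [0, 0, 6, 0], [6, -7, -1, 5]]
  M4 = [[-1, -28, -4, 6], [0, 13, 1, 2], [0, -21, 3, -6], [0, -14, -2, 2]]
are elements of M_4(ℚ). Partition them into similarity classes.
3 classes: {M1}, {M2}, {M3, M4}

Characteristic polynomials: χ_{M1} = (x - 6)^3(x + 1), χ_{M2} = x^4, χ_{M3} = (x - 6)^3(x + 1), χ_{M4} = (x - 6)^3(x + 1).

{M1}: invariant factors x - 6, x - 6, (x - 6)(x + 1).

{M2}: invariant factors x, x^3.

{M3, M4}: invariant factors x - 6, (x - 6)^2(x + 1).

Matrices are similar if and only if their invariant-factor lists agree; the partition into similarity classes is {M1}, {M2}, {M3, M4}.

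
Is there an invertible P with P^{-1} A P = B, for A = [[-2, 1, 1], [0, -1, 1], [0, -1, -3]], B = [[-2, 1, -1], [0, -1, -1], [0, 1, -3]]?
Two matrices over a field are similar if and only if they have the same invariant factors.

Both A and B have characteristic polynomial (x + 2)^3 and minimal polynomial (x + 2)^2. Computing further, both have invariant factors x + 2, (x + 2)^2. Hence A and B are similar.

Yes.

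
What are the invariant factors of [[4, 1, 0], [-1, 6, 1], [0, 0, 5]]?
The Jordan structure of A has elementary divisors (x - 5)^3. Arranging the block sizes at each eigenvalue in decreasing order and taking row products gives the invariant factors.

Invariant factors (smallest first, each dividing the next): (x - 5)^3.

Check: the last factor (x - 5)^3 is the minimal polynomial, and the product (x - 5)^3 is the characteristic polynomial.

(x - 5)^3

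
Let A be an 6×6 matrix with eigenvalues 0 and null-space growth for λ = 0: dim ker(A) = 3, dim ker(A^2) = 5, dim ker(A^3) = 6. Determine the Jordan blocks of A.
λ = 0: successive nullity increments [3, 2, 1] count blocks of size ≥ k; block sizes are [3, 2, 1].

Jordan blocks: (0, 3), (0, 2), (0, 1)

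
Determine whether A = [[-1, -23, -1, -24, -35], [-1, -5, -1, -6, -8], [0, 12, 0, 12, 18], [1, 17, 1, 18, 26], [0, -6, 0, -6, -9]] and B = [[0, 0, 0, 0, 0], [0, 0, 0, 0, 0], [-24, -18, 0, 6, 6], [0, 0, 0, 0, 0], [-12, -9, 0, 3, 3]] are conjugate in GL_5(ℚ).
No.

Both have characteristic polynomial x^4(x - 3), but the minimal polynomial of A is x^2(x - 3) while the minimal polynomial of B is x(x - 3). The minimal polynomial is a similarity invariant, so A and B are not similar.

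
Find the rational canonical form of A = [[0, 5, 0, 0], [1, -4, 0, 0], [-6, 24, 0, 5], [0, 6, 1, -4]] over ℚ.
The invariant factors of A (the non-unit diagonal entries of the Smith normal form of xI - A over ℚ[x]) are (x - 1)(x + 5), (x - 1)(x + 5), each dividing the next. The characteristic polynomial is their product, (x - 1)^2(x + 5)^2.

The rational canonical form is the block-diagonal matrix of companion matrices C(f_i):
R = [[0, 5, 0, 0], [1, -4, 0, 0], [0, 0, 0, 5], [0, 0, 1, -4]].

R = [[0, 5, 0, 0], [1, -4, 0, 0], [0, 0, 0, 5], [0, 0, 1, -4]]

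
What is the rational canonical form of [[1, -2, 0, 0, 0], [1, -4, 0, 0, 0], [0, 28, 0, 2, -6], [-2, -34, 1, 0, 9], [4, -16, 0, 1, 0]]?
R = [[0, 2, 0, 0, 0], [1, -3, 0, 0, 0], [0, 0, 0, 0, -6], [0, 0, 1, 0, 11], [0, 0, 0, 1, 0]]

The invariant factors of A (the non-unit diagonal entries of the Smith normal form of xI - A over ℚ[x]) are x^2 + 3x - 2, (x - 3)(x^2 + 3x - 2), each dividing the next. The characteristic polynomial is their product, (x - 3)(x^2 + 3x - 2)^2.

The rational canonical form is the block-diagonal matrix of companion matrices C(f_i):
R = [[0, 2, 0, 0, 0], [1, -3, 0, 0, 0], [0, 0, 0, 0, -6], [0, 0, 1, 0, 11], [0, 0, 0, 1, 0]].

Note the characteristic polynomial does not split into linear factors over ℚ, so A has no Jordan form over ℚ; the rational canonical form exists over any field.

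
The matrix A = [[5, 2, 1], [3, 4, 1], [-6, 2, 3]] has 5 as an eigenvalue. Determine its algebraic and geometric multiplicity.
The characteristic polynomial is (x - 5)^2(x - 2), so the factor x - 5 appears with exponent 2: the algebraic multiplicity is 2.

rank(A - 5I) = 2, so the eigenspace has dimension 3 - 2 = 1: the geometric multiplicity is 1.

Since 1 < 2, A is not diagonalizable.

algebraic multiplicity 2, geometric multiplicity 1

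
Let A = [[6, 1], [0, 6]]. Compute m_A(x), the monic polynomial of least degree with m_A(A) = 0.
The characteristic polynomial factors as (x - 6)^2. The minimal polynomial is ∏(x - λ)^{k_λ} where k_λ is the size of the largest Jordan block at λ.

For λ = 6: rank(A - 6I) = 1, and the largest Jordan block has size 2 (the smallest k with rank((A - 6I)^k) = rank((A - 6I)^(k+1))).

So m_A(x) = (x - 6)^2.

m_A(x) = (x - 6)^2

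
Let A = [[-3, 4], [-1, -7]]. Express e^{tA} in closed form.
A has Jordan form J = [[-5, 1], [0, -5]] with A = PJP^{-1}, so e^{tA} = P e^{tJ} P^{-1}.

For a Jordan block J_k(λ), e^{tJ_k(λ)} = e^{λt} · (I + tN + t^2 N^2/2! + ... + t^{k-1} N^{k-1}/(k-1)!) where N is the nilpotent superdiagonal part.

Assembling the blocks and conjugating back gives the entries of e^{tA} as shown above.

e^{tA} = [[(2*t + 1)*e^{-5*t}, 4*t*e^{-5*t}], [-t*e^{-5*t}, (1 - 2*t)*e^{-5*t}]]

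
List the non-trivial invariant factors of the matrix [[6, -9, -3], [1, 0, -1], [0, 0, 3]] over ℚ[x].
x - 3, (x - 3)^2

The Jordan structure of A has elementary divisors (x - 3)^2, (x - 3). Arranging the block sizes at each eigenvalue in decreasing order and taking row products gives the invariant factors.

Invariant factors (smallest first, each dividing the next): x - 3, (x - 3)^2.

Check: the last factor (x - 3)^2 is the minimal polynomial, and the product (x - 3)^3 is the characteristic polynomial.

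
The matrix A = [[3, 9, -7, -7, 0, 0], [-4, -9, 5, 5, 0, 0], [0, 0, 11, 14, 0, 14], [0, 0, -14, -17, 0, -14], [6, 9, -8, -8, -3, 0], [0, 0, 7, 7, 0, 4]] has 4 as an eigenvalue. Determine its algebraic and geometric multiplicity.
algebraic multiplicity 1, geometric multiplicity 1

The characteristic polynomial is (x - 4)(x + 3)^5, so the factor x - 4 appears with exponent 1: the algebraic multiplicity is 1.

rank(A - 4I) = 5, so the eigenspace has dimension 6 - 5 = 1: the geometric multiplicity is 1.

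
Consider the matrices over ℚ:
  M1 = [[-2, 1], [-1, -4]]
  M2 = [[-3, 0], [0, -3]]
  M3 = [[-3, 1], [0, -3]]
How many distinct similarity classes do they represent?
Characteristic polynomials: χ_{M1} = (x + 3)^2, χ_{M2} = (x + 3)^2, χ_{M3} = (x + 3)^2.

{M1, M3}: invariant factors (x + 3)^2.

{M2}: invariant factors x + 3, x + 3.

Matrices are similar if and only if their invariant-factor lists agree; the partition into similarity classes is {M1, M3}, {M2}.

2 classes: {M1, M3}, {M2}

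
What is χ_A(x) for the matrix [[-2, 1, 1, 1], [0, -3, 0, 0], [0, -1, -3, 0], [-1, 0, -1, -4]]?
χ_A(x) = (x + 3)^4

xI - A = [[x + 2, -1, -1, -1], [0, x + 3, 0, 0], [0, 1, x + 3, 0], [1, 0, 1, x + 4]].

Expanding det(xI - A) along the first row:
det(xI - A) = + (x + 2)·det([[x + 3, 0, 0], [1, x + 3, 0], [0, 1, x + 4]]) - (-1)·det([[0, 0, 0], [0, x + 3, 0], [1, 1, x + 4]]) + (-1)·det([[0, x + 3, 0], [0, 1, 0], [1, 0, x + 4]]) - (-1)·det([[0, x + 3, 0], [0, 1, x + 3], [1, 0, 1]]).

Evaluating gives χ_A(x) = x^4 + 12x^3 + 54x^2 + 108x + 81 = (x + 3)^4.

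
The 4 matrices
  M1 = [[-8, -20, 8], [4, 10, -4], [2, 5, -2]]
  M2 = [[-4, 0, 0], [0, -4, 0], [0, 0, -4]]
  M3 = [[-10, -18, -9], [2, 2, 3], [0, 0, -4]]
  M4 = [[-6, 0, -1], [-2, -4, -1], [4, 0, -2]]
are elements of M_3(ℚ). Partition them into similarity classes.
Characteristic polynomials: χ_{M1} = x^3, χ_{M2} = (x + 4)^3, χ_{M3} = (x + 4)^3, χ_{M4} = (x + 4)^3.

{M1}: invariant factors x, x^2.

{M2}: invariant factors x + 4, x + 4, x + 4.

{M3, M4}: invariant factors x + 4, (x + 4)^2.

Matrices are similar if and only if their invariant-factor lists agree; the partition into similarity classes is {M1}, {M2}, {M3, M4}.

3 classes: {M1}, {M2}, {M3, M4}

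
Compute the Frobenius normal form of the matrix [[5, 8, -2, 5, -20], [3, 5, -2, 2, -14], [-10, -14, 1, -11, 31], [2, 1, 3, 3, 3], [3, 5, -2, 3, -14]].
The invariant factors of A (the non-unit diagonal entries of the Smith normal form of xI - A over ℚ[x]) are x^2(x^3 + 4x - 4), each dividing the next. The characteristic polynomial is their product, x^2(x^3 + 4x - 4).

The rational canonical form is the block-diagonal matrix of companion matrices C(f_i):
R = [[0, 0, 0, 0, 0], [1, 0, 0, 0, 0], [0, 1, 0, 0, 4], [0, 0, 1, 0, -4], [0, 0, 0, 1, 0]].

Note the characteristic polynomial does not split into linear factors over ℚ, so A has no Jordan form over ℚ; the rational canonical form exists over any field.

R = [[0, 0, 0, 0, 0], [1, 0, 0, 0, 0], [0, 1, 0, 0, 4], [0, 0, 1, 0, -4], [0, 0, 0, 1, 0]]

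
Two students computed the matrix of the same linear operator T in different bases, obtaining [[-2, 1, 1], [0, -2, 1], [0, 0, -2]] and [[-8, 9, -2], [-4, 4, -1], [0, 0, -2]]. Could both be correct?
Yes.

Two matrices over a field are similar if and only if they have the same invariant factors.

Both A and B have characteristic polynomial (x + 2)^3 and minimal polynomial (x + 2)^3. Computing further, both have invariant factors (x + 2)^3. Hence A and B are similar.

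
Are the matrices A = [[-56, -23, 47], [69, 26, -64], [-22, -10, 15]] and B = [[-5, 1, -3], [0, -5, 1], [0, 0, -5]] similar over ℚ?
Two matrices over a field are similar if and only if they have the same invariant factors.

Both A and B have characteristic polynomial (x + 5)^3 and minimal polynomial (x + 5)^3. Computing further, both have invariant factors (x + 5)^3. Hence A and B are similar.

Yes.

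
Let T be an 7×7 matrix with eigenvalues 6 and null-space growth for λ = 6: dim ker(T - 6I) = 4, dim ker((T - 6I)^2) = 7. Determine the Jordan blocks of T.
Jordan blocks: (6, 2), (6, 2), (6, 2), (6, 1)

λ = 6: successive nullity increments [4, 3] count blocks of size ≥ k; block sizes are [2, 2, 2, 1].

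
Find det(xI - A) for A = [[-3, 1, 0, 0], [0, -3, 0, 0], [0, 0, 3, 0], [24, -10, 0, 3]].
xI - A = [[x + 3, -1, 0, 0], [0, x + 3, 0, 0], [0, 0, x - 3, 0], [-24, 10, 0, x - 3]].

Expanding det(xI - A) along the first row:
det(xI - A) = + (x + 3)·det([[x + 3, 0, 0], [0, x - 3, 0], [10, 0, x - 3]]) - (-1)·det([[0, 0, 0], [0, x - 3, 0], [-24, 0, x - 3]]) + (0)·det([[0, x + 3, 0], [0, 0, 0], [-24, 10, x - 3]]) - (0)·det([[0, x + 3, 0], [0, 0, x - 3], [-24, 10, 0]]).

Evaluating gives χ_A(x) = x^4 - 18x^2 + 81 = (x - 3)^2(x + 3)^2.

χ_A(x) = (x - 3)^2(x + 3)^2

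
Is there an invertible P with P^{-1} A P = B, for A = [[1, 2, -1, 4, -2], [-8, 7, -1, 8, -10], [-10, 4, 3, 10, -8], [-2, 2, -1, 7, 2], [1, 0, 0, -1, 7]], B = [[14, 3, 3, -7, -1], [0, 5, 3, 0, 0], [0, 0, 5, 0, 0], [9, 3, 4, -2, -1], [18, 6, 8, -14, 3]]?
Yes.

Two matrices over a field are similar if and only if they have the same invariant factors.

Both A and B have characteristic polynomial (x - 5)^5 and minimal polynomial (x - 5)^2. Computing further, both have invariant factors x - 5, (x - 5)^2, (x - 5)^2. Hence A and B are similar.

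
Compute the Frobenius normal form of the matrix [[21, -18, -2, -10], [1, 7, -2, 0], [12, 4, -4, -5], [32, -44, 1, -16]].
R = [[0, -5, 0, 0], [1, 4, 0, 0], [0, 0, 0, -5], [0, 0, 1, 4]]

The invariant factors of A (the non-unit diagonal entries of the Smith normal form of xI - A over ℚ[x]) are x^2 - 4x + 5, x^2 - 4x + 5, each dividing the next. The characteristic polynomial is their product, (x^2 - 4x + 5)^2.

The rational canonical form is the block-diagonal matrix of companion matrices C(f_i):
R = [[0, -5, 0, 0], [1, 4, 0, 0], [0, 0, 0, -5], [0, 0, 1, 4]].

Note the characteristic polynomial does not split into linear factors over ℚ, so A has no Jordan form over ℚ; the rational canonical form exists over any field.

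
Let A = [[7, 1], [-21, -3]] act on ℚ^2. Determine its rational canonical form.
R = [[0, 0], [1, 4]]

The invariant factors of A (the non-unit diagonal entries of the Smith normal form of xI - A over ℚ[x]) are x(x - 4), each dividing the next. The characteristic polynomial is their product, x(x - 4).

The rational canonical form is the block-diagonal matrix of companion matrices C(f_i):
R = [[0, 0], [1, 4]].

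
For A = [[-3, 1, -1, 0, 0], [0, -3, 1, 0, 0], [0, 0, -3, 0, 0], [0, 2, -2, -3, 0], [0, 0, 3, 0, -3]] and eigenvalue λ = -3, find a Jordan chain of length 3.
We seek v_1 ∈ ker((A + 3I)^3) \ ker((A + 3I)^2), then set v_{i+1} = (A + 3I) v_i.

One such chain is v_1 = [[0, 1, 1, 2, 0]]^T, v_2 = [[0, 1, 0, 0, 3]]^T, v_3 = [[1, 0, 0, 2, 0]]^T. Check: (A + 3I) v_3 = [[0, 0, 0, 0, 0]]^T = 0.

v_1 = [[0, 1, 1, 2, 0]]^T, v_2 = [[0, 1, 0, 0, 3]]^T, v_3 = [[1, 0, 0, 2, 0]]^T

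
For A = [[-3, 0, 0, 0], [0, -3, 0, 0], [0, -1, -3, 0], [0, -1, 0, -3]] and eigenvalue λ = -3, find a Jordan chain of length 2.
We seek v_1 ∈ ker((A + 3I)^2) \ ker(A + 3I), then set v_{i+1} = (A + 3I) v_i.

One such chain is v_1 = [[2, 1, 1, 0]]^T, v_2 = [[0, 0, -1, -1]]^T. Check: (A + 3I) v_2 = [[0, 0, 0, 0]]^T = 0.

v_1 = [[2, 1, 1, 0]]^T, v_2 = [[0, 0, -1, -1]]^T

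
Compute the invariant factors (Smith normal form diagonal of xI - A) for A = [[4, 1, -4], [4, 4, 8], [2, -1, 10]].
The Jordan structure of A has elementary divisors (x - 6)^2, (x - 6). Arranging the block sizes at each eigenvalue in decreasing order and taking row products gives the invariant factors.

Invariant factors (smallest first, each dividing the next): x - 6, (x - 6)^2.

Check: the last factor (x - 6)^2 is the minimal polynomial, and the product (x - 6)^3 is the characteristic polynomial.

x - 6, (x - 6)^2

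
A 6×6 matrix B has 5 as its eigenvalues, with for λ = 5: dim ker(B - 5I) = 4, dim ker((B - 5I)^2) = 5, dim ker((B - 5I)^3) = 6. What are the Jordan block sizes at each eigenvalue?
λ = 5: successive nullity increments [4, 1, 1] count blocks of size ≥ k; block sizes are [3, 1, 1, 1].

Jordan blocks: (5, 3), (5, 1), (5, 1), (5, 1)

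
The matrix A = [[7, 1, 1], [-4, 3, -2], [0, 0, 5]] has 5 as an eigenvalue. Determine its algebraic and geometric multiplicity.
algebraic multiplicity 3, geometric multiplicity 2

The characteristic polynomial is (x - 5)^3, so the factor x - 5 appears with exponent 3: the algebraic multiplicity is 3.

rank(A - 5I) = 1, so the eigenspace has dimension 3 - 1 = 2: the geometric multiplicity is 2.

Since 2 < 3, A is not diagonalizable.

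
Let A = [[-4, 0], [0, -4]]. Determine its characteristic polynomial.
xI - A = [[x + 4, 0], [0, x + 4]].

Expanding det(xI - A) along the first row:
det(xI - A) = + (x + 4)·det([[x + 4]]) - (0)·det([[0]]).

Evaluating gives χ_A(x) = x^2 + 8x + 16 = (x + 4)^2.

χ_A(x) = (x + 4)^2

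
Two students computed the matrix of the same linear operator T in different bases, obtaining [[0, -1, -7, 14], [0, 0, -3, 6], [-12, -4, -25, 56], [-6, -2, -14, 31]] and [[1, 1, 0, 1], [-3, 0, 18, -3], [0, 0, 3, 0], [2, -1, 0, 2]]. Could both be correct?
Two matrices over a field are similar if and only if they have the same invariant factors.

Both A and B have characteristic polynomial x^2(x - 3)^2 and minimal polynomial x^2(x - 3). Computing further, both have invariant factors x - 3, x^2(x - 3). Hence A and B are similar.

Yes.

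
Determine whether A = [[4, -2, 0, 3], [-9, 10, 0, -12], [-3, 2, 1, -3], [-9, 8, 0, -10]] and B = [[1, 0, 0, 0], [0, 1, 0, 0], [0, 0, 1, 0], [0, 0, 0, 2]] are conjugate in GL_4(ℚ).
No.

Both have characteristic polynomial (x - 2)(x - 1)^3, but the minimal polynomial of A is (x - 2)(x - 1)^2 while the minimal polynomial of B is (x - 2)(x - 1). The minimal polynomial is a similarity invariant, so A and B are not similar.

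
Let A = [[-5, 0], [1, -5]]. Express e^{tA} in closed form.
A has Jordan form J = [[-5, 1], [0, -5]] with A = PJP^{-1}, so e^{tA} = P e^{tJ} P^{-1}.

For a Jordan block J_k(λ), e^{tJ_k(λ)} = e^{λt} · (I + tN + t^2 N^2/2! + ... + t^{k-1} N^{k-1}/(k-1)!) where N is the nilpotent superdiagonal part.

Assembling the blocks and conjugating back gives the entries of e^{tA} as shown above.

e^{tA} = [[e^{-5*t}, 0], [t*e^{-5*t}, e^{-5*t}]]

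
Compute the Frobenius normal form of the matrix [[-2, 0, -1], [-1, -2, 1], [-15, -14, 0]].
R = [[0, 0, -12], [1, 0, -3], [0, 1, -4]]

The invariant factors of A (the non-unit diagonal entries of the Smith normal form of xI - A over ℚ[x]) are (x + 4)(x^2 + 3), each dividing the next. The characteristic polynomial is their product, (x + 4)(x^2 + 3).

The rational canonical form is the block-diagonal matrix of companion matrices C(f_i):
R = [[0, 0, -12], [1, 0, -3], [0, 1, -4]].

Note the characteristic polynomial does not split into linear factors over ℚ, so A has no Jordan form over ℚ; the rational canonical form exists over any field.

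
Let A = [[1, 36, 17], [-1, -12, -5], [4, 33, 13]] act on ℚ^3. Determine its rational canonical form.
R = [[0, 0, 12], [1, 0, 22], [0, 1, 2]]

The invariant factors of A (the non-unit diagonal entries of the Smith normal form of xI - A over ℚ[x]) are (x - 6)(x^2 + 4x + 2), each dividing the next. The characteristic polynomial is their product, (x - 6)(x^2 + 4x + 2).

The rational canonical form is the block-diagonal matrix of companion matrices C(f_i):
R = [[0, 0, 12], [1, 0, 22], [0, 1, 2]].

Note the characteristic polynomial does not split into linear factors over ℚ, so A has no Jordan form over ℚ; the rational canonical form exists over any field.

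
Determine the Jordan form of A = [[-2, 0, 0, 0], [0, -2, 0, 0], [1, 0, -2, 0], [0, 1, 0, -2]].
The characteristic polynomial is det(xI - A) = (x + 2)^4, so the eigenvalues are -2 (algebraic multiplicity 4).

For λ = -2: rank(A + 2I) = 2, rank((A + 2I)^2) = 0. The eigenspace has dimension 4 - 2 = 2, so there are 2 Jordan blocks; the rank sequence gives block sizes [2, 2].

Assembling the blocks gives the Jordan form J above.

J = [[-2, 1, 0, 0], [0, -2, 0, 0], [0, 0, -2, 1], [0, 0, 0, -2]]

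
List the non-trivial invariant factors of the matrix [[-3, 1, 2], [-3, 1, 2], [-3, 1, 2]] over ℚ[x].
x, x^2

The Jordan structure of A has elementary divisors x^2, x. Arranging the block sizes at each eigenvalue in decreasing order and taking row products gives the invariant factors.

Invariant factors (smallest first, each dividing the next): x, x^2.

Check: the last factor x^2 is the minimal polynomial, and the product x^3 is the characteristic polynomial.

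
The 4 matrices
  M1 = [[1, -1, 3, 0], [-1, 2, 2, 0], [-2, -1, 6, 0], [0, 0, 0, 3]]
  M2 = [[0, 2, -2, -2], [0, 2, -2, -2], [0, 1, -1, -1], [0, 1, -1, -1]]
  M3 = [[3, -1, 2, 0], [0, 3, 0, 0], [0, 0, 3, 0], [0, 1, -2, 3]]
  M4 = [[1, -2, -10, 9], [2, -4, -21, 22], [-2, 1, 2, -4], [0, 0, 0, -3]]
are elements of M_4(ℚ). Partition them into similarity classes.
Characteristic polynomials: χ_{M1} = (x - 3)^4, χ_{M2} = x^4, χ_{M3} = (x - 3)^4, χ_{M4} = (x - 1)^2(x + 3)^2.

{M1}: invariant factors x - 3, (x - 3)^3.

{M2}: invariant factors x, x, x^2.

{M3}: invariant factors x - 3, x - 3, (x - 3)^2.

{M4}: invariant factors (x - 1)^2(x + 3)^2.

Matrices are similar if and only if their invariant-factor lists agree; the partition into similarity classes is {M1}, {M2}, {M3}, {M4}.

4 classes: {M1}, {M2}, {M3}, {M4}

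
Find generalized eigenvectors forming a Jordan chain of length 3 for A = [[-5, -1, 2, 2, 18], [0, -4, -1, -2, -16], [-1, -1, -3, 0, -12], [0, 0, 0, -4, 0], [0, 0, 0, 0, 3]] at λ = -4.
We seek v_1 ∈ ker((A + 4I)^3) \ ker((A + 4I)^2), then set v_{i+1} = (A + 4I) v_i.

One such chain is v_1 = [[0, 0, 1, 0, 0]]^T, v_2 = [[2, -1, 1, 0, 0]]^T, v_3 = [[1, -1, 0, 0, 0]]^T. Check: (A + 4I) v_3 = [[0, 0, 0, 0, 0]]^T = 0.

v_1 = [[0, 0, 1, 0, 0]]^T, v_2 = [[2, -1, 1, 0, 0]]^T, v_3 = [[1, -1, 0, 0, 0]]^T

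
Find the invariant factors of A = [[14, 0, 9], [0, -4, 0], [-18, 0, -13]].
x + 4, (x - 5)(x + 4)

The Jordan structure of A has elementary divisors (x + 4), (x + 4), (x - 5). Arranging the block sizes at each eigenvalue in decreasing order and taking row products gives the invariant factors.

Invariant factors (smallest first, each dividing the next): x + 4, (x - 5)(x + 4).

Check: the last factor (x - 5)(x + 4) is the minimal polynomial, and the product (x - 5)(x + 4)^2 is the characteristic polynomial.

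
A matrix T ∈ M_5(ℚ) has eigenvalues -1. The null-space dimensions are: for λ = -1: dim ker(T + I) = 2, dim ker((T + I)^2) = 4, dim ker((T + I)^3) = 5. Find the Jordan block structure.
λ = -1: successive nullity increments [2, 2, 1] count blocks of size ≥ k; block sizes are [3, 2].

Jordan blocks: (-1, 3), (-1, 2)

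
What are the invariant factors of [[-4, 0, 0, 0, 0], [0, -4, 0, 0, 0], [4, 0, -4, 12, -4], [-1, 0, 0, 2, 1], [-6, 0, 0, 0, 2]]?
x + 4, x + 4, (x - 2)^2(x + 4)

The Jordan structure of A has elementary divisors (x + 4), (x + 4), (x + 4), (x - 2)^2. Arranging the block sizes at each eigenvalue in decreasing order and taking row products gives the invariant factors.

Invariant factors (smallest first, each dividing the next): x + 4, x + 4, (x - 2)^2(x + 4).

Check: the last factor (x - 2)^2(x + 4) is the minimal polynomial, and the product (x - 2)^2(x + 4)^3 is the characteristic polynomial.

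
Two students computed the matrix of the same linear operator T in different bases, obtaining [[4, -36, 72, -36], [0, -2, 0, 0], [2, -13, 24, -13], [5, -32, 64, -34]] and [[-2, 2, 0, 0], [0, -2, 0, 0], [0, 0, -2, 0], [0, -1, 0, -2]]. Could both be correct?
No.

Both have characteristic polynomial (x + 2)^4, but the minimal polynomial of A is (x + 2)^3 while the minimal polynomial of B is (x + 2)^2. The minimal polynomial is a similarity invariant, so A and B are not similar.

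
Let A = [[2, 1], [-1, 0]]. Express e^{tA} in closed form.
A has Jordan form J = [[1, 1], [0, 1]] with A = PJP^{-1}, so e^{tA} = P e^{tJ} P^{-1}.

For a Jordan block J_k(λ), e^{tJ_k(λ)} = e^{λt} · (I + tN + t^2 N^2/2! + ... + t^{k-1} N^{k-1}/(k-1)!) where N is the nilpotent superdiagonal part.

Assembling the blocks and conjugating back gives the entries of e^{tA} as shown above.

e^{tA} = [[(t + 1)*e^{t}, t*e^{t}], [-t*e^{t}, (1 - t)*e^{t}]]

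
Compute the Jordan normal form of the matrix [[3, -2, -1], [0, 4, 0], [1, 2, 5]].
J = [[4, 1, 0], [0, 4, 0], [0, 0, 4]]

The characteristic polynomial is det(xI - A) = (x - 4)^3, so the eigenvalues are 4 (algebraic multiplicity 3).

For λ = 4: rank(A - 4I) = 1, rank((A - 4I)^2) = 0. The eigenspace has dimension 3 - 1 = 2, so there are 2 Jordan blocks; the rank sequence gives block sizes [2, 1].

Assembling the blocks gives the Jordan form J above.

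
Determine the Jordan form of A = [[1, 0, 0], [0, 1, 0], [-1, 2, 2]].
The characteristic polynomial is det(xI - A) = (x - 2)(x - 1)^2, so the eigenvalues are 1 (algebraic multiplicity 2), 2 (algebraic multiplicity 1).

For λ = 1: rank(A - I) = 1. The eigenspace has dimension 3 - 1 = 2, so there are 2 Jordan blocks; the rank sequence gives block sizes [1, 1].

For λ = 2: algebraic multiplicity 1 gives one 1×1 block.

Assembling the blocks gives the Jordan form J above.

J = [[1, 0, 0], [0, 1, 0], [0, 0, 2]]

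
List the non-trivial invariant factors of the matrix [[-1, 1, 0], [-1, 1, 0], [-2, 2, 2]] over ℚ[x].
x^2(x - 2)

The Jordan structure of A has elementary divisors x^2, (x - 2). Arranging the block sizes at each eigenvalue in decreasing order and taking row products gives the invariant factors.

Invariant factors (smallest first, each dividing the next): x^2(x - 2).

Check: the last factor x^2(x - 2) is the minimal polynomial, and the product x^2(x - 2) is the characteristic polynomial.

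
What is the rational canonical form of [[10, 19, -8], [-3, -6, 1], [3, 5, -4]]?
The invariant factors of A (the non-unit diagonal entries of the Smith normal form of xI - A over ℚ[x]) are x^3 + 5, each dividing the next. The characteristic polynomial is their product, x^3 + 5.

The rational canonical form is the block-diagonal matrix of companion matrices C(f_i):
R = [[0, 0, -5], [1, 0, 0], [0, 1, 0]].

Note the characteristic polynomial does not split into linear factors over ℚ, so A has no Jordan form over ℚ; the rational canonical form exists over any field.

R = [[0, 0, -5], [1, 0, 0], [0, 1, 0]]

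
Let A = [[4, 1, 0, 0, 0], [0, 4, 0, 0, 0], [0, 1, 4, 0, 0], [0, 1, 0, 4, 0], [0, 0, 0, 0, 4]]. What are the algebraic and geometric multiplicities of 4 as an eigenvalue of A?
The characteristic polynomial is (x - 4)^5, so the factor x - 4 appears with exponent 5: the algebraic multiplicity is 5.

rank(A - 4I) = 1, so the eigenspace has dimension 5 - 1 = 4: the geometric multiplicity is 4.

Since 4 < 5, A is not diagonalizable.

algebraic multiplicity 5, geometric multiplicity 4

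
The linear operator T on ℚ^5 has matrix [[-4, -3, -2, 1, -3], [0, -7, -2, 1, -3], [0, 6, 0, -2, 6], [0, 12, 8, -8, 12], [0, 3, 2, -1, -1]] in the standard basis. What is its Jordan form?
J = [[-4, 1, 0, 0, 0], [0, -4, 0, 0, 0], [0, 0, -4, 0, 0], [0, 0, 0, -4, 0], [0, 0, 0, 0, -4]]

The characteristic polynomial is det(xI - A) = (x + 4)^5, so the eigenvalues are -4 (algebraic multiplicity 5).

For λ = -4: rank(A + 4I) = 1, rank((A + 4I)^2) = 0. The eigenspace has dimension 5 - 1 = 4, so there are 4 Jordan blocks; the rank sequence gives block sizes [2, 1, 1, 1].

Assembling the blocks gives the Jordan form J above.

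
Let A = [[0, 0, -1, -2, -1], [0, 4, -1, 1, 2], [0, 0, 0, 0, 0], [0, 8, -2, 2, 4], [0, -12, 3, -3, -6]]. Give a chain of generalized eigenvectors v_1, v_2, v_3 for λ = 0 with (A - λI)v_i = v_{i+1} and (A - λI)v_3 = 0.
We seek v_1 ∈ ker(A^3) \ ker(A^2), then set v_{i+1} = A v_i.

One such chain is v_1 = [[2, -1, 1, -2, 3]]^T, v_2 = [[0, -1, 0, -2, 3]]^T, v_3 = [[1, 0, 0, 0, 0]]^T. Check: A v_3 = [[0, 0, 0, 0, 0]]^T = 0.

v_1 = [[2, -1, 1, -2, 3]]^T, v_2 = [[0, -1, 0, -2, 3]]^T, v_3 = [[1, 0, 0, 0, 0]]^T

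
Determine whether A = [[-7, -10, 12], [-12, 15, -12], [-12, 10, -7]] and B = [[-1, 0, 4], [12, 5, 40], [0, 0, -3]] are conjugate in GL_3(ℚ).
Yes.

Two matrices over a field are similar if and only if they have the same invariant factors.

Both A and B have characteristic polynomial (x - 5)(x + 1)(x + 3) and minimal polynomial (x - 5)(x + 1)(x + 3). Computing further, both have invariant factors (x - 5)(x + 1)(x + 3). Hence A and B are similar.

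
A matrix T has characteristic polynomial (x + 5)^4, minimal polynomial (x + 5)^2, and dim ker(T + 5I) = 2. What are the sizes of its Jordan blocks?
λ = -5: algebraic multiplicity 4 (exponent in χ_T), largest block size 2 (exponent in m_T), 2 blocks (geometric multiplicity). These force block sizes [2, 2].

Jordan blocks: (-5, 2), (-5, 2)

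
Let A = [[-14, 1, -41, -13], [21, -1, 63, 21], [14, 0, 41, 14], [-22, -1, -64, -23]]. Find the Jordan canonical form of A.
The characteristic polynomial is det(xI - A) = (x - 6)(x + 1)^3, so the eigenvalues are -1 (algebraic multiplicity 3), 6 (algebraic multiplicity 1).

For λ = -1: rank(A + I) = 2, rank((A + I)^2) = 1. The eigenspace has dimension 4 - 2 = 2, so there are 2 Jordan blocks; the rank sequence gives block sizes [2, 1].

For λ = 6: algebraic multiplicity 1 gives one 1×1 block.

Assembling the blocks gives the Jordan form J above.

J = [[-1, 1, 0, 0], [0, -1, 0, 0], [0, 0, -1, 0], [0, 0, 0, 6]]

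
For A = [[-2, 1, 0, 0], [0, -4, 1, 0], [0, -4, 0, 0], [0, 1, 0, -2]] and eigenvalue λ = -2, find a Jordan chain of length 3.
v_1 = [[0, 0, 1, 0]]^T, v_2 = [[0, 1, 2, 0]]^T, v_3 = [[1, 0, 0, 1]]^T

We seek v_1 ∈ ker((A + 2I)^3) \ ker((A + 2I)^2), then set v_{i+1} = (A + 2I) v_i.

One such chain is v_1 = [[0, 0, 1, 0]]^T, v_2 = [[0, 1, 2, 0]]^T, v_3 = [[1, 0, 0, 1]]^T. Check: (A + 2I) v_3 = [[0, 0, 0, 0]]^T = 0.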